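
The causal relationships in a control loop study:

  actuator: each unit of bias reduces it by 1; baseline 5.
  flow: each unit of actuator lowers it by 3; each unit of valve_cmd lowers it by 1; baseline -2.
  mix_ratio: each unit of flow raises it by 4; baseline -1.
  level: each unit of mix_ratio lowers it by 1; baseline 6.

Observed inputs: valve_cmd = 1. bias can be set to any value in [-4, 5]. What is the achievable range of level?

19 to 127

Substituting into the flow equation gives flow = 3*bias - 18.
This gives mix_ratio = 12*bias - 73.
level becomes -12*bias + 79.
Linear in bias, so extremes are at the endpoints: bias = -4 gives level = 127; bias = 5 gives level = 19.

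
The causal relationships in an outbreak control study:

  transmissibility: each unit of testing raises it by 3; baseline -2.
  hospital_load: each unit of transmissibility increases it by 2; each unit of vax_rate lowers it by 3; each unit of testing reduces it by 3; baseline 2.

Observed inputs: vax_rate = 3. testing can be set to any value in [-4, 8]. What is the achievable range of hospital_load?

Substituting into the hospital_load equation gives hospital_load = 3*testing - 11.
Linear in testing, so extremes are at the endpoints: testing = -4 gives hospital_load = -23; testing = 8 gives hospital_load = 13.

-23 to 13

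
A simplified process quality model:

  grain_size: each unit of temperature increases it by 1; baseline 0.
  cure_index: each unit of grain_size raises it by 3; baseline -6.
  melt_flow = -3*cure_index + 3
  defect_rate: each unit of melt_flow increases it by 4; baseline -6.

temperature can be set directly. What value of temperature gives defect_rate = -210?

temperature = 8

Substituting into the cure_index equation gives cure_index = 3*temperature - 6.
Substituting into the melt_flow equation gives melt_flow = -9*temperature + 21.
Substituting into the defect_rate equation gives defect_rate = -36*temperature + 78.
Solve -36*temperature + 78 = -210: temperature = (-210 - 78) / -36 = 8.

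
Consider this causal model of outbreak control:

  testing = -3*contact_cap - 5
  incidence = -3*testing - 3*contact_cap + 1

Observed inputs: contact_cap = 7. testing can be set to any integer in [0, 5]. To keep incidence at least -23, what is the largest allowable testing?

testing = 1

Intervening on testing fixes its value directly, overriding its dependence on contact_cap.
Substituting into the incidence equation gives incidence = -3*testing - 20.
Require -3*testing - 20 ≥ -23, so testing ≤ 1.
The largest integer in [0, 5] satisfying this is 1.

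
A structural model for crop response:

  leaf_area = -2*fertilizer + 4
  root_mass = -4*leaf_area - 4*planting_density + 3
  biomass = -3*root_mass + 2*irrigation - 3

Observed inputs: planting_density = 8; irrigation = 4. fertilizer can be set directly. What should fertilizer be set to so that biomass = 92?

fertilizer = 2

Substituting into the root_mass equation gives root_mass = 8*fertilizer - 45.
Substituting into the biomass equation gives biomass = -24*fertilizer + 140.
Solve -24*fertilizer + 140 = 92: fertilizer = (92 - 140) / -24 = 2.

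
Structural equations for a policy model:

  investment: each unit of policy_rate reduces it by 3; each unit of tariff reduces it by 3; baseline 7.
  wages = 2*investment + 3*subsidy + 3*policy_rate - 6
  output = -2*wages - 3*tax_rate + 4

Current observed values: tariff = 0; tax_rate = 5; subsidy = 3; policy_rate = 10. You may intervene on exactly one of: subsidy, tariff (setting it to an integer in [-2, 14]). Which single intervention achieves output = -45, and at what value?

Intervening on subsidy: with other inputs at their observed values, output = -6*subsidy + 33. Solving for -45 gives subsidy = 13, within [-2, 14].
Intervening on tariff: output = 12*tariff + 15. Reaching -45 requires tariff = -5, outside [-2, 14].

set subsidy = 13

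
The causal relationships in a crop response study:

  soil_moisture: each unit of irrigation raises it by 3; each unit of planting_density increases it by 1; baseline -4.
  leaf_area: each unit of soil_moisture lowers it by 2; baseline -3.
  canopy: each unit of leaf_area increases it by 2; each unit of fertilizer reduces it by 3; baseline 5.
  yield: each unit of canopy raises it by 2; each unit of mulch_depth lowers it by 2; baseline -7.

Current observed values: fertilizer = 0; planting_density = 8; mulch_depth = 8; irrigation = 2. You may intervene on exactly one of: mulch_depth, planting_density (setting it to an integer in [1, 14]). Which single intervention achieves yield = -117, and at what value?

Intervening on mulch_depth: with other inputs at their observed values, yield = -2*mulch_depth - 89. Solving for -117 gives mulch_depth = 14, within [1, 14].
Intervening on planting_density: yield = -8*planting_density - 41. Reaching -117 requires planting_density = 19/2, not an integer.

set mulch_depth = 14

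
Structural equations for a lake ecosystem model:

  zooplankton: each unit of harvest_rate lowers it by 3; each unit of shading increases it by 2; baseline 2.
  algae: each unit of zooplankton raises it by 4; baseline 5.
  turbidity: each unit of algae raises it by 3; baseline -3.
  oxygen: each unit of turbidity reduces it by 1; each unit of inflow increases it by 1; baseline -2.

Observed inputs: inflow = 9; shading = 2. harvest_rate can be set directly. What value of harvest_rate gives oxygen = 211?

harvest_rate = 8

Substituting into the zooplankton equation gives zooplankton = -3*harvest_rate + 6.
So algae = -12*harvest_rate + 29.
So turbidity = -36*harvest_rate + 84.
So oxygen = 36*harvest_rate - 77.
Solve 36*harvest_rate - 77 = 211: harvest_rate = (211 + 77) / 36 = 8.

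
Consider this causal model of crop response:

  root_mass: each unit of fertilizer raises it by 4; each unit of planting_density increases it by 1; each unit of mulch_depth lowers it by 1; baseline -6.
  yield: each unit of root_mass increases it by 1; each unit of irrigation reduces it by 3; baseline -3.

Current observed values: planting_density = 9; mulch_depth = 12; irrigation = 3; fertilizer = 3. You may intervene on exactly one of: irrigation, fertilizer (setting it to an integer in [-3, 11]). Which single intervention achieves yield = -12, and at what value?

set irrigation = 4

Intervening on irrigation: with other inputs at their observed values, yield = -3*irrigation. Solving for -12 gives irrigation = 4, within [-3, 11].
Intervening on fertilizer: yield = 4*fertilizer - 21. Reaching -12 requires fertilizer = 9/4, not an integer.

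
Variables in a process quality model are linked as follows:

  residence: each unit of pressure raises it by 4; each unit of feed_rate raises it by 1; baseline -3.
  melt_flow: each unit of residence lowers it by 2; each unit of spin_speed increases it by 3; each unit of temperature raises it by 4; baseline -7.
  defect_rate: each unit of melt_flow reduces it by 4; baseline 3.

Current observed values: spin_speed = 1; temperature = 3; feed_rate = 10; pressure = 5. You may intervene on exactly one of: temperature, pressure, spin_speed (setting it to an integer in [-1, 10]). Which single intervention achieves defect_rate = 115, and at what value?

Intervening on temperature: defect_rate = -16*temperature + 235. Reaching 115 requires temperature = 15/2, not an integer.
Intervening on pressure: defect_rate = 32*pressure + 27. Reaching 115 requires pressure = 11/4, not an integer.
Intervening on spin_speed: with other inputs at their observed values, defect_rate = -12*spin_speed + 199. Solving for 115 gives spin_speed = 7, within [-1, 10].

set spin_speed = 7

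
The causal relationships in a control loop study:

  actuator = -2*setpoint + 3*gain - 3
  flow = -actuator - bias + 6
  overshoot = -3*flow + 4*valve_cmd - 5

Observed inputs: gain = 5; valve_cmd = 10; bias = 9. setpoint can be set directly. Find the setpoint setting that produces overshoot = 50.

Substituting into the actuator equation gives actuator = -2*setpoint + 12.
So flow = 2*setpoint - 15.
Substituting into the overshoot equation gives overshoot = -6*setpoint + 80.
Solve -6*setpoint + 80 = 50: setpoint = (50 - 80) / -6 = 5.

setpoint = 5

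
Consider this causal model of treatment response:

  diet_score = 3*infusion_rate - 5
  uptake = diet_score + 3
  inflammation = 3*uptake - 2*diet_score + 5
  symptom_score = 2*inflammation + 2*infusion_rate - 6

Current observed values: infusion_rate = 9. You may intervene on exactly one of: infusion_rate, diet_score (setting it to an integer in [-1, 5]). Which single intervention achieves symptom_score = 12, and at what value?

Intervening on infusion_rate: with other inputs at their observed values, symptom_score = 8*infusion_rate + 12. Solving for 12 gives infusion_rate = 0, within [-1, 5].
Intervening on diet_score: symptom_score = 2*diet_score + 40. Reaching 12 requires diet_score = -14, outside [-1, 5].

set infusion_rate = 0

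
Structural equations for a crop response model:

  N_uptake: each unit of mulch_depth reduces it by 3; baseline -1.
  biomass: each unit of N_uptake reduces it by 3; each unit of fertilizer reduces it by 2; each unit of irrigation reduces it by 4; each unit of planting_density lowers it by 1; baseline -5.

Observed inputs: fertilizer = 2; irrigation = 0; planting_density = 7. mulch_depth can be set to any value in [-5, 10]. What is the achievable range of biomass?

-58 to 77

Substituting into the biomass equation gives biomass = 9*mulch_depth - 13.
Linear in mulch_depth, so extremes are at the endpoints: mulch_depth = -5 gives biomass = -58; mulch_depth = 10 gives biomass = 77.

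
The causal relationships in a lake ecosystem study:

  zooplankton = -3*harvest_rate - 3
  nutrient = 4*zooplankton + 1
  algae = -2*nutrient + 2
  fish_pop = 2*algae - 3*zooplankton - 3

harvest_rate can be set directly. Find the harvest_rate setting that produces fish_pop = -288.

harvest_rate = -6

Substituting into the nutrient equation gives nutrient = -12*harvest_rate - 11.
So algae = 24*harvest_rate + 24.
Substituting into the fish_pop equation gives fish_pop = 57*harvest_rate + 54.
Solve 57*harvest_rate + 54 = -288: harvest_rate = (-288 - 54) / 57 = -6.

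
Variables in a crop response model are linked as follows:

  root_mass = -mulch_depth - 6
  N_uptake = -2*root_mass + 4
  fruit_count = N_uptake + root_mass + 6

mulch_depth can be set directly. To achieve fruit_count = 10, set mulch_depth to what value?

Substituting into the N_uptake equation gives N_uptake = 2*mulch_depth + 16.
Substituting into the fruit_count equation gives fruit_count = mulch_depth + 16.
Solve mulch_depth + 16 = 10: mulch_depth = (10 - 16) / 1 = -6.

mulch_depth = -6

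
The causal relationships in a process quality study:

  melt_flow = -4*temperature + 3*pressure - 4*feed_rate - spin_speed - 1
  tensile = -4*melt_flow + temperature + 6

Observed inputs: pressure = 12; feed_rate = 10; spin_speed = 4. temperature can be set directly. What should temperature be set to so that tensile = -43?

temperature = -5

Substituting into the melt_flow equation gives melt_flow = -4*temperature - 9.
This gives tensile = 17*temperature + 42.
Solve 17*temperature + 42 = -43: temperature = (-43 - 42) / 17 = -5.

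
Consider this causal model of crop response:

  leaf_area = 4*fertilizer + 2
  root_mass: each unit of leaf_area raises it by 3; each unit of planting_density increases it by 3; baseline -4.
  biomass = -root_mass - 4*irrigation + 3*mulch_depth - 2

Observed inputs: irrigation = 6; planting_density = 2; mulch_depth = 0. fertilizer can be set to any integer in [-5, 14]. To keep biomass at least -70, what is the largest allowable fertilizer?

fertilizer = 3

Substituting into the root_mass equation gives root_mass = 12*fertilizer + 8.
So biomass = -12*fertilizer - 34.
Require -12*fertilizer - 34 ≥ -70, so fertilizer ≤ 3.
The largest integer in [-5, 14] satisfying this is 3.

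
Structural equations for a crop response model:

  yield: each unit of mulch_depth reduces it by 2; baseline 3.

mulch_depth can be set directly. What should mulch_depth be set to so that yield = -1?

Solve -2*mulch_depth + 3 = -1: mulch_depth = (-1 - 3) / -2 = 2.

mulch_depth = 2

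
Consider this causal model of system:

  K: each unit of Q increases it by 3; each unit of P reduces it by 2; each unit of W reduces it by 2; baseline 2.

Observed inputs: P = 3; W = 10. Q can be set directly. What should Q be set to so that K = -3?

Q = 7

Substituting into the K equation gives K = 3*Q - 24.
Solve 3*Q - 24 = -3: Q = (-3 + 24) / 3 = 7.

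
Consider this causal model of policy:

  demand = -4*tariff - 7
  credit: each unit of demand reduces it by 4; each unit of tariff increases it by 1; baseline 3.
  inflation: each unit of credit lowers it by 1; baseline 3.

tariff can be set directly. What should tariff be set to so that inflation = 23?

tariff = -3

Substituting into the credit equation gives credit = 17*tariff + 31.
Substituting into the inflation equation gives inflation = -17*tariff - 28.
Solve -17*tariff - 28 = 23: tariff = (23 + 28) / -17 = -3.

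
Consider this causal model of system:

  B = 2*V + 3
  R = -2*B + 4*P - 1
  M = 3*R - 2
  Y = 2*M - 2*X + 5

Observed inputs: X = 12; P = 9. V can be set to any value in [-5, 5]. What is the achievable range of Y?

Substituting into the R equation gives R = -4*V + 29.
Substituting into the M equation gives M = -12*V + 85.
Substituting into the Y equation gives Y = -24*V + 151.
Linear in V, so extremes are at the endpoints: V = -5 gives Y = 271; V = 5 gives Y = 31.

31 to 271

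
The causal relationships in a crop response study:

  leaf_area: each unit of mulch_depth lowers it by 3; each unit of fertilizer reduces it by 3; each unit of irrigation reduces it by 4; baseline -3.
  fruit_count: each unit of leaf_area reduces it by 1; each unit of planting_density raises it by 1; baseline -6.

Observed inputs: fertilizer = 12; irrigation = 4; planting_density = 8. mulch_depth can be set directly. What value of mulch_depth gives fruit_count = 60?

Substituting into the leaf_area equation gives leaf_area = -3*mulch_depth - 55.
Substituting into the fruit_count equation gives fruit_count = 3*mulch_depth + 57.
Solve 3*mulch_depth + 57 = 60: mulch_depth = (60 - 57) / 3 = 1.

mulch_depth = 1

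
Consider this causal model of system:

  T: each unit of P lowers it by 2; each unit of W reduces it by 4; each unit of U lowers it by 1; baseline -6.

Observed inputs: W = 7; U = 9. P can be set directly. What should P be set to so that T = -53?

P = 5

Substituting into the T equation gives T = -2*P - 43.
Solve -2*P - 43 = -53: P = (-53 + 43) / -2 = 5.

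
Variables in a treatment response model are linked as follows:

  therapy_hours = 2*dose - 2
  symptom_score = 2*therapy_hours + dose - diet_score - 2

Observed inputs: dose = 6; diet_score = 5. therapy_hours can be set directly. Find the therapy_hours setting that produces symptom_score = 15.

Intervening on therapy_hours fixes its value directly, overriding its dependence on dose.
Substituting into the symptom_score equation gives symptom_score = 2*therapy_hours - 1.
Solve 2*therapy_hours - 1 = 15: therapy_hours = (15 + 1) / 2 = 8.

therapy_hours = 8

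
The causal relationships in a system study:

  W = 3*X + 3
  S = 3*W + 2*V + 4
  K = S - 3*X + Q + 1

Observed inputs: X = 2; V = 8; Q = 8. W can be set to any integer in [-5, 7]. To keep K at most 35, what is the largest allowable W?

Intervening on W fixes its value directly, overriding its dependence on X.
Substituting into the S equation gives S = 3*W + 20.
K becomes 3*W + 23.
Require 3*W + 23 ≤ 35, so W ≤ 4.
The largest integer in [-5, 7] satisfying this is 4.

W = 4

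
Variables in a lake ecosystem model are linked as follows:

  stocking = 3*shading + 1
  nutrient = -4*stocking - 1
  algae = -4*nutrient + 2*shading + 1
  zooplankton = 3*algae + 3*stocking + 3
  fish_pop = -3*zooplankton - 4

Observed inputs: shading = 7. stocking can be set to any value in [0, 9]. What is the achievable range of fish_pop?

Intervening on stocking fixes its value directly, overriding its dependence on shading.
Substituting into the algae equation gives algae = 16*stocking + 19.
Substituting into the zooplankton equation gives zooplankton = 51*stocking + 60.
Substituting into the fish_pop equation gives fish_pop = -153*stocking - 184.
Linear in stocking, so extremes are at the endpoints: stocking = 0 gives fish_pop = -184; stocking = 9 gives fish_pop = -1561.

-1561 to -184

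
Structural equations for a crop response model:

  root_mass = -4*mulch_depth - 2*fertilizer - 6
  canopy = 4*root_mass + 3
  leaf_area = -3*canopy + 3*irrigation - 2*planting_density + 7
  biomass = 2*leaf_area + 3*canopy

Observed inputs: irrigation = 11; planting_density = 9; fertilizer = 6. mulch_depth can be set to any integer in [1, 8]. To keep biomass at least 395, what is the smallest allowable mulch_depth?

mulch_depth = 3

Substituting into the root_mass equation gives root_mass = -4*mulch_depth - 18.
Substituting into the canopy equation gives canopy = -16*mulch_depth - 69.
Substituting into the leaf_area equation gives leaf_area = 48*mulch_depth + 229.
So biomass = 48*mulch_depth + 251.
Require 48*mulch_depth + 251 ≥ 395, so mulch_depth ≥ 3.
The smallest integer in [1, 8] satisfying this is 3.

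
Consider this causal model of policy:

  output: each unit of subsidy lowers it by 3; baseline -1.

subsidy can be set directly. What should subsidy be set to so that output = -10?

Solve -3*subsidy - 1 = -10: subsidy = (-10 + 1) / -3 = 3.

subsidy = 3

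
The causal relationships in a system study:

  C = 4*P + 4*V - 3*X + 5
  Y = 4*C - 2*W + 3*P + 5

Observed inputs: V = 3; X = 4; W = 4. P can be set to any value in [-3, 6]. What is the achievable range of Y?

-40 to 131

Substituting into the C equation gives C = 4*P + 5.
Substituting into the Y equation gives Y = 19*P + 17.
Linear in P, so extremes are at the endpoints: P = -3 gives Y = -40; P = 6 gives Y = 131.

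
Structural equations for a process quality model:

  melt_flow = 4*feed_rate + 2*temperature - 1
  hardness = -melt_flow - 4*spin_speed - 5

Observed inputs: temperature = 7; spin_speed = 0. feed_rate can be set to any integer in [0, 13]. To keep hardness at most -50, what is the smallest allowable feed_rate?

feed_rate = 8

Substituting into the melt_flow equation gives melt_flow = 4*feed_rate + 13.
This gives hardness = -4*feed_rate - 18.
Require -4*feed_rate - 18 ≤ -50, so feed_rate ≥ 8.
The smallest integer in [0, 13] satisfying this is 8.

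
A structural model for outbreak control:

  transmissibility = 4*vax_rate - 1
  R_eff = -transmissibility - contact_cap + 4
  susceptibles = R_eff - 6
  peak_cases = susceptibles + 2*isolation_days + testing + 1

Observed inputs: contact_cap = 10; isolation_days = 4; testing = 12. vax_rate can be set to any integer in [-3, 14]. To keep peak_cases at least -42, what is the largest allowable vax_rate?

vax_rate = 13

Substituting into the R_eff equation gives R_eff = -4*vax_rate - 5.
susceptibles becomes -4*vax_rate - 11.
So peak_cases = -4*vax_rate + 10.
Require -4*vax_rate + 10 ≥ -42, so vax_rate ≤ 13.
The largest integer in [-3, 14] satisfying this is 13.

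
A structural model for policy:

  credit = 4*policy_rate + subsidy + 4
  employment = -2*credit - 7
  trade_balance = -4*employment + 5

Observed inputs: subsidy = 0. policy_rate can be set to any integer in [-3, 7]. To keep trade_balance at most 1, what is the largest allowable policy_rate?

Substituting into the credit equation gives credit = 4*policy_rate + 4.
Substituting into the employment equation gives employment = -8*policy_rate - 15.
trade_balance becomes 32*policy_rate + 65.
Require 32*policy_rate + 65 ≤ 1, so policy_rate ≤ -2.
The largest integer in [-3, 7] satisfying this is -2.

policy_rate = -2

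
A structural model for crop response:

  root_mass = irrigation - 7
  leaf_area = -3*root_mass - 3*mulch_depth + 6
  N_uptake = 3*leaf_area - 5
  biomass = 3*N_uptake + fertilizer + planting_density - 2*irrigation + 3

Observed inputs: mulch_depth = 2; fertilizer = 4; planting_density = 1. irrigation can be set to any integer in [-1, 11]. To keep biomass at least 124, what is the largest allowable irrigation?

irrigation = 2

Substituting into the leaf_area equation gives leaf_area = -3*irrigation + 21.
Substituting into the N_uptake equation gives N_uptake = -9*irrigation + 58.
biomass becomes -29*irrigation + 182.
Require -29*irrigation + 182 ≥ 124, so irrigation ≤ 2.
The largest integer in [-1, 11] satisfying this is 2.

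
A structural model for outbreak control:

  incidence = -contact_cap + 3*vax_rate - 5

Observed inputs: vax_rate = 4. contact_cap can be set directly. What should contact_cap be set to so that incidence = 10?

Substituting into the incidence equation gives incidence = -contact_cap + 7.
Solve -contact_cap + 7 = 10: contact_cap = (10 - 7) / -1 = -3.

contact_cap = -3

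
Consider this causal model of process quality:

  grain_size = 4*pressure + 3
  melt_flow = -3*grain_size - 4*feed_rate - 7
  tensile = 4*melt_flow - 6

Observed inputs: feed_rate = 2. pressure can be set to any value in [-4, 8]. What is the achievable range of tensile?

-486 to 90

Substituting into the melt_flow equation gives melt_flow = -12*pressure - 24.
This gives tensile = -48*pressure - 102.
Linear in pressure, so extremes are at the endpoints: pressure = -4 gives tensile = 90; pressure = 8 gives tensile = -486.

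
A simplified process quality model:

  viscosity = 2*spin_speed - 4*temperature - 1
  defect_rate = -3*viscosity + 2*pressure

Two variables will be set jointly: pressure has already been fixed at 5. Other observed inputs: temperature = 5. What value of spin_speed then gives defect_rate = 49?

spin_speed = 4

With pressure held at 5:
Substituting into the viscosity equation gives viscosity = 2*spin_speed - 21.
Substituting into the defect_rate equation gives defect_rate = -6*spin_speed + 73.
Solve -6*spin_speed + 73 = 49: spin_speed = (49 - 73) / -6 = 4.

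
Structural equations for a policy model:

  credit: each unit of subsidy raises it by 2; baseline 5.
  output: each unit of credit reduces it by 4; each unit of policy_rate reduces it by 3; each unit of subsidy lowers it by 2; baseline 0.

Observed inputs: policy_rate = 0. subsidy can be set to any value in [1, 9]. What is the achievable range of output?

Substituting into the output equation gives output = -10*subsidy - 20.
Linear in subsidy, so extremes are at the endpoints: subsidy = 1 gives output = -30; subsidy = 9 gives output = -110.

-110 to -30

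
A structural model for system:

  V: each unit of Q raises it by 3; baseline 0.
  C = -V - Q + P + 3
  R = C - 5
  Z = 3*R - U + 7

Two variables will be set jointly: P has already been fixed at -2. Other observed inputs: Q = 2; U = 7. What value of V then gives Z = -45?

With P held at -2:
Intervening on V fixes its value directly, overriding its dependence on Q.
Substituting into the C equation gives C = -V - 1.
Substituting into the R equation gives R = -V - 6.
This gives Z = -3*V - 18.
Solve -3*V - 18 = -45: V = (-45 + 18) / -3 = 9.

V = 9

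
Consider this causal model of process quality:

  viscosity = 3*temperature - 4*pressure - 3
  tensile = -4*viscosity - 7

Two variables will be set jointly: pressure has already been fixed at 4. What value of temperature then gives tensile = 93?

temperature = -2

With pressure held at 4:
Substituting into the viscosity equation gives viscosity = 3*temperature - 19.
Substituting into the tensile equation gives tensile = -12*temperature + 69.
Solve -12*temperature + 69 = 93: temperature = (93 - 69) / -12 = -2.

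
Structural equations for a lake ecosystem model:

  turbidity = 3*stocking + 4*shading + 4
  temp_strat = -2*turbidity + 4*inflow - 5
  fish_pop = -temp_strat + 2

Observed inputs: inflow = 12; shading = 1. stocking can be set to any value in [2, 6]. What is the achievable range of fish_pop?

Substituting into the turbidity equation gives turbidity = 3*stocking + 8.
So temp_strat = -6*stocking + 27.
Substituting into the fish_pop equation gives fish_pop = 6*stocking - 25.
Linear in stocking, so extremes are at the endpoints: stocking = 2 gives fish_pop = -13; stocking = 6 gives fish_pop = 11.

-13 to 11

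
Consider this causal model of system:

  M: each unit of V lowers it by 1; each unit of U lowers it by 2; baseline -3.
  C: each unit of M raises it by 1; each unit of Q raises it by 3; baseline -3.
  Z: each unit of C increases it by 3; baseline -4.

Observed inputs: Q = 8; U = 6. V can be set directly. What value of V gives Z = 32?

V = -6

Substituting into the M equation gives M = -V - 15.
This gives C = -V + 6.
Substituting into the Z equation gives Z = -3*V + 14.
Solve -3*V + 14 = 32: V = (32 - 14) / -3 = -6.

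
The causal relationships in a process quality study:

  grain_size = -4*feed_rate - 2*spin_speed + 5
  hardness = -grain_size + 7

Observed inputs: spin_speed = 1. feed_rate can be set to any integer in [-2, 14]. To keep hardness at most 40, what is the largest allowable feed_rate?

feed_rate = 9

Substituting into the grain_size equation gives grain_size = -4*feed_rate + 3.
hardness becomes 4*feed_rate + 4.
Require 4*feed_rate + 4 ≤ 40, so feed_rate ≤ 9.
The largest integer in [-2, 14] satisfying this is 9.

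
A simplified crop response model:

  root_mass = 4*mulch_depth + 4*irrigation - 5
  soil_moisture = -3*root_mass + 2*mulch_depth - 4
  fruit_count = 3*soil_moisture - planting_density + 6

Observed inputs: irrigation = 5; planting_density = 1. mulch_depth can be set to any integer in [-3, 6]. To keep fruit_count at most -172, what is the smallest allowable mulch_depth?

Substituting into the root_mass equation gives root_mass = 4*mulch_depth + 15.
Substituting into the soil_moisture equation gives soil_moisture = -10*mulch_depth - 49.
So fruit_count = -30*mulch_depth - 142.
Require -30*mulch_depth - 142 ≤ -172, so mulch_depth ≥ 1.
The smallest integer in [-3, 6] satisfying this is 1.

mulch_depth = 1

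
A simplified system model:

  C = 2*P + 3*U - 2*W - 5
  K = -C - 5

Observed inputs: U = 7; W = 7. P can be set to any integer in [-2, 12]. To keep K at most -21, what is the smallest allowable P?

P = 7

Substituting into the C equation gives C = 2*P + 2.
So K = -2*P - 7.
Require -2*P - 7 ≤ -21, so P ≥ 7.
The smallest integer in [-2, 12] satisfying this is 7.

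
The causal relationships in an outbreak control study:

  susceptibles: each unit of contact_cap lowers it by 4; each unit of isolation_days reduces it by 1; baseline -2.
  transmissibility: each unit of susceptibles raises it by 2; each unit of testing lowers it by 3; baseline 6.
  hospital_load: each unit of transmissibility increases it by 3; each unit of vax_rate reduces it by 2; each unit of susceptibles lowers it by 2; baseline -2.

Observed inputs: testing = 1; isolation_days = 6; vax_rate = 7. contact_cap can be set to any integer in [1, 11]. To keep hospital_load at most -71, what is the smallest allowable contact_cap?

Substituting into the susceptibles equation gives susceptibles = -4*contact_cap - 8.
Substituting into the transmissibility equation gives transmissibility = -8*contact_cap - 13.
Substituting into the hospital_load equation gives hospital_load = -16*contact_cap - 39.
Require -16*contact_cap - 39 ≤ -71, so contact_cap ≥ 2.
The smallest integer in [1, 11] satisfying this is 2.

contact_cap = 2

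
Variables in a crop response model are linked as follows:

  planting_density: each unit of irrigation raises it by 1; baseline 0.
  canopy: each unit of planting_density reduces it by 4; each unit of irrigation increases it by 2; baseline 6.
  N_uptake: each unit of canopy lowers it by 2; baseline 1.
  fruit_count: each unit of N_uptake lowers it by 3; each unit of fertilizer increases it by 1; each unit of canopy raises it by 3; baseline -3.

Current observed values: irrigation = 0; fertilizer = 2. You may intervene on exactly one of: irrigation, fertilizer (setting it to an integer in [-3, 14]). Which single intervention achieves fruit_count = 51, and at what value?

Intervening on irrigation: fruit_count = -18*irrigation + 50. Reaching 51 requires irrigation = -1/18, not an integer.
Intervening on fertilizer: with other inputs at their observed values, fruit_count = fertilizer + 48. Solving for 51 gives fertilizer = 3, within [-3, 14].

set fertilizer = 3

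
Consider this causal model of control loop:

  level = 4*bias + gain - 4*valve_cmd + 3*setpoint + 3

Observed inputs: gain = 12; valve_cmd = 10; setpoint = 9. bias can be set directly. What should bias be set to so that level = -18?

Substituting into the level equation gives level = 4*bias + 2.
Solve 4*bias + 2 = -18: bias = (-18 - 2) / 4 = -5.

bias = -5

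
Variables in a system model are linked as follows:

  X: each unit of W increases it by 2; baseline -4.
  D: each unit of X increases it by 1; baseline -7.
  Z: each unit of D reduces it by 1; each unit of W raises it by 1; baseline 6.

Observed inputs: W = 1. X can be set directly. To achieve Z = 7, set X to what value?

Intervening on X fixes its value directly, overriding its dependence on W.
Substituting into the Z equation gives Z = -X + 14.
Solve -X + 14 = 7: X = (7 - 14) / -1 = 7.

X = 7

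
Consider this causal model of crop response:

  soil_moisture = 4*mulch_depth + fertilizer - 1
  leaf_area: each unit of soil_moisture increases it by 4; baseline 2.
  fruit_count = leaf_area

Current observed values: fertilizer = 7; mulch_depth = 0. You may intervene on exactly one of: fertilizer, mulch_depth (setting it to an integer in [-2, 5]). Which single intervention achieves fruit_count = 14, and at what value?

Intervening on fertilizer: with other inputs at their observed values, fruit_count = 4*fertilizer - 2. Solving for 14 gives fertilizer = 4, within [-2, 5].
Intervening on mulch_depth: fruit_count = 16*mulch_depth + 26. Reaching 14 requires mulch_depth = -3/4, not an integer.

set fertilizer = 4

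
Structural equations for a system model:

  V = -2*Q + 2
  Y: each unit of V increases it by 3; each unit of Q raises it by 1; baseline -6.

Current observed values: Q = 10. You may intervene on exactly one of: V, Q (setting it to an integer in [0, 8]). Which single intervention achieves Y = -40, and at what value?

Intervening on V: Y = 3*V + 4. Reaching -40 requires V = -44/3, not an integer.
Intervening on Q: with other inputs at their observed values, Y = -5*Q. Solving for -40 gives Q = 8, within [0, 8].

set Q = 8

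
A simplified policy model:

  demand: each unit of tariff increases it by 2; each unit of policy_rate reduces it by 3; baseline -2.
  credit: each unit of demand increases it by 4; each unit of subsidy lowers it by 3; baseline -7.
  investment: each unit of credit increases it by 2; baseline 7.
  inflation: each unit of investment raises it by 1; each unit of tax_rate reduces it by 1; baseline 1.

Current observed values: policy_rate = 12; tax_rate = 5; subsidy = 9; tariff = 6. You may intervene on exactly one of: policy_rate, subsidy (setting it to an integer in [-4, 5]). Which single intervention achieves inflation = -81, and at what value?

set policy_rate = 4

Intervening on policy_rate: with other inputs at their observed values, inflation = -24*policy_rate + 15. Solving for -81 gives policy_rate = 4, within [-4, 5].
Intervening on subsidy: inflation = -6*subsidy - 219. Reaching -81 requires subsidy = -23, outside [-4, 5].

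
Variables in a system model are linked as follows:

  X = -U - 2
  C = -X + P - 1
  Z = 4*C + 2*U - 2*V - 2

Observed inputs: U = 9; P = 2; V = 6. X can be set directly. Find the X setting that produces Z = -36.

X = 11

Intervening on X fixes its value directly, overriding its dependence on U.
Substituting into the C equation gives C = -X + 1.
Substituting into the Z equation gives Z = -4*X + 8.
Solve -4*X + 8 = -36: X = (-36 - 8) / -4 = 11.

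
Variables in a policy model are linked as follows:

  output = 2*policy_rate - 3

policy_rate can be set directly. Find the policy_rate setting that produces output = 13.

policy_rate = 8

Solve 2*policy_rate - 3 = 13: policy_rate = (13 + 3) / 2 = 8.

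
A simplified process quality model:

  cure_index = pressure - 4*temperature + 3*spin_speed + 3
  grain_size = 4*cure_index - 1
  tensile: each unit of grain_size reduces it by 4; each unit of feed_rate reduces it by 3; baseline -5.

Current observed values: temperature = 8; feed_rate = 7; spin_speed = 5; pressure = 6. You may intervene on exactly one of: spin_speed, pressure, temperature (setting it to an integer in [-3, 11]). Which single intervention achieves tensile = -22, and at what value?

set temperature = 6

Intervening on spin_speed: tensile = -48*spin_speed + 346. Reaching -22 requires spin_speed = 23/3, not an integer.
Intervening on pressure: tensile = -16*pressure + 202. Reaching -22 requires pressure = 14, outside [-3, 11].
Intervening on temperature: with other inputs at their observed values, tensile = 64*temperature - 406. Solving for -22 gives temperature = 6, within [-3, 11].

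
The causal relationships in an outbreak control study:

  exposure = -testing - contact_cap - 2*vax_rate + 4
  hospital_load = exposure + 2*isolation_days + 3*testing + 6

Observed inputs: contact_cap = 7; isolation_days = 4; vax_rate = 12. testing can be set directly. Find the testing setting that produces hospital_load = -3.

Substituting into the exposure equation gives exposure = -testing - 27.
This gives hospital_load = 2*testing - 13.
Solve 2*testing - 13 = -3: testing = (-3 + 13) / 2 = 5.

testing = 5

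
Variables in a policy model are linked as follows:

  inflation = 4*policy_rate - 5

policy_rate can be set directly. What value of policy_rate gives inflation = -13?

policy_rate = -2

Solve 4*policy_rate - 5 = -13: policy_rate = (-13 + 5) / 4 = -2.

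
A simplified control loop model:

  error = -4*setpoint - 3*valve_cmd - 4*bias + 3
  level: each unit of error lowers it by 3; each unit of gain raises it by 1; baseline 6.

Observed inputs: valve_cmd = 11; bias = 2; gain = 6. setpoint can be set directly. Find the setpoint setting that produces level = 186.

Substituting into the error equation gives error = -4*setpoint - 38.
Substituting into the level equation gives level = 12*setpoint + 126.
Solve 12*setpoint + 126 = 186: setpoint = (186 - 126) / 12 = 5.

setpoint = 5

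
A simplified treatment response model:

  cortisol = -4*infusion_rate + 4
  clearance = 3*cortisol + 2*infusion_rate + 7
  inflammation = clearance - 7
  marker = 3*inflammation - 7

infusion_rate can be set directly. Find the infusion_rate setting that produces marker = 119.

infusion_rate = -3

Substituting into the clearance equation gives clearance = -10*infusion_rate + 19.
inflammation becomes -10*infusion_rate + 12.
Substituting into the marker equation gives marker = -30*infusion_rate + 29.
Solve -30*infusion_rate + 29 = 119: infusion_rate = (119 - 29) / -30 = -3.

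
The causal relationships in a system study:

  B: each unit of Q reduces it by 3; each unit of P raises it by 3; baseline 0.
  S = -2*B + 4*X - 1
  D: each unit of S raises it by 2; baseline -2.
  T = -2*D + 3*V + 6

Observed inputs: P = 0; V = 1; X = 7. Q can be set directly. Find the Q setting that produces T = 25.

Q = -5

Substituting into the B equation gives B = -3*Q.
So S = 6*Q + 27.
Substituting into the D equation gives D = 12*Q + 52.
So T = -24*Q - 95.
Solve -24*Q - 95 = 25: Q = (25 + 95) / -24 = -5.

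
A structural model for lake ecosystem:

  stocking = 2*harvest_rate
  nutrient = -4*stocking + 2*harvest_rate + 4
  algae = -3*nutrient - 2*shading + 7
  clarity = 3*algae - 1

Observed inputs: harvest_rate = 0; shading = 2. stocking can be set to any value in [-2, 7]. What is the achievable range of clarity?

-100 to 224

Intervening on stocking fixes its value directly, overriding its dependence on harvest_rate.
Substituting into the nutrient equation gives nutrient = -4*stocking + 4.
This gives algae = 12*stocking - 9.
Substituting into the clarity equation gives clarity = 36*stocking - 28.
Linear in stocking, so extremes are at the endpoints: stocking = -2 gives clarity = -100; stocking = 7 gives clarity = 224.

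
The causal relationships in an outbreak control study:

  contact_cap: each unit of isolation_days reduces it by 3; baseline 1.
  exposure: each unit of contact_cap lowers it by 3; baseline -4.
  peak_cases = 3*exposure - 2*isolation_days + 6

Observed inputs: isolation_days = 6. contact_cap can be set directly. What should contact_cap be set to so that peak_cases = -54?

contact_cap = 4

Intervening on contact_cap fixes its value directly, overriding its dependence on isolation_days.
Substituting into the peak_cases equation gives peak_cases = -9*contact_cap - 18.
Solve -9*contact_cap - 18 = -54: contact_cap = (-54 + 18) / -9 = 4.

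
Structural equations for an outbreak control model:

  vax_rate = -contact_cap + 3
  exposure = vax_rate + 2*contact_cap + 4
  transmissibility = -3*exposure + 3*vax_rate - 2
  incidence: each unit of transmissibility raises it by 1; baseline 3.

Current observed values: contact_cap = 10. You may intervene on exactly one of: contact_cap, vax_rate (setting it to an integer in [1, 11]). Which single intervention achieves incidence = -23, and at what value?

Intervening on contact_cap: with other inputs at their observed values, incidence = -6*contact_cap - 11. Solving for -23 gives contact_cap = 2, within [1, 11].
Intervening on vax_rate: the paths from vax_rate to incidence cancel (net effect zero), leaving incidence = -71; -23 is unreachable this way.

set contact_cap = 2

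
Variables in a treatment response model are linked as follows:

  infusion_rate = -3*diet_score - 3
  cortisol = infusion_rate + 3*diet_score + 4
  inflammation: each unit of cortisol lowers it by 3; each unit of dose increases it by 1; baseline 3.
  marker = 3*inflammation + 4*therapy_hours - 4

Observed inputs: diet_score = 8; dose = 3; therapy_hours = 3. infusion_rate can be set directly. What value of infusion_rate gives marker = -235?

Intervening on infusion_rate fixes its value directly, overriding its dependence on diet_score.
Substituting into the cortisol equation gives cortisol = infusion_rate + 28.
Substituting into the inflammation equation gives inflammation = -3*infusion_rate - 78.
Substituting into the marker equation gives marker = -9*infusion_rate - 226.
Solve -9*infusion_rate - 226 = -235: infusion_rate = (-235 + 226) / -9 = 1.

infusion_rate = 1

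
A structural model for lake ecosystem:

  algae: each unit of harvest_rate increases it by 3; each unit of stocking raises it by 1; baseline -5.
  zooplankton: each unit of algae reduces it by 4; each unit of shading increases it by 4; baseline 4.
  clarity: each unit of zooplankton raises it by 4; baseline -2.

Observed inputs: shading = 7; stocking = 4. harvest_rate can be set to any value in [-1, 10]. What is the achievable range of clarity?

Substituting into the algae equation gives algae = 3*harvest_rate - 1.
Substituting into the zooplankton equation gives zooplankton = -12*harvest_rate + 36.
Substituting into the clarity equation gives clarity = -48*harvest_rate + 142.
Linear in harvest_rate, so extremes are at the endpoints: harvest_rate = -1 gives clarity = 190; harvest_rate = 10 gives clarity = -338.

-338 to 190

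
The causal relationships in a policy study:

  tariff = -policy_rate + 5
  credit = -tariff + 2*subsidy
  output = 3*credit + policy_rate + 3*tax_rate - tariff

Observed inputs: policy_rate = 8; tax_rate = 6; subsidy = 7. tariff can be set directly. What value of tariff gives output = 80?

tariff = -3

Intervening on tariff fixes its value directly, overriding its dependence on policy_rate.
Substituting into the credit equation gives credit = -tariff + 14.
Substituting into the output equation gives output = -4*tariff + 68.
Solve -4*tariff + 68 = 80: tariff = (80 - 68) / -4 = -3.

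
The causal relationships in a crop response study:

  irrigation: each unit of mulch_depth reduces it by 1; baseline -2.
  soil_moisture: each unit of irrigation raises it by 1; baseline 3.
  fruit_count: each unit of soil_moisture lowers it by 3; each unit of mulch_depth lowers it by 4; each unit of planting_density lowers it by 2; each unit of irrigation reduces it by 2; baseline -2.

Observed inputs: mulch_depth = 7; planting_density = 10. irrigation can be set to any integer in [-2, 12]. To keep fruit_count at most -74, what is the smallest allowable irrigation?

irrigation = 3

Intervening on irrigation fixes its value directly, overriding its dependence on mulch_depth.
Substituting into the fruit_count equation gives fruit_count = -5*irrigation - 59.
Require -5*irrigation - 59 ≤ -74, so irrigation ≥ 3.
The smallest integer in [-2, 12] satisfying this is 3.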